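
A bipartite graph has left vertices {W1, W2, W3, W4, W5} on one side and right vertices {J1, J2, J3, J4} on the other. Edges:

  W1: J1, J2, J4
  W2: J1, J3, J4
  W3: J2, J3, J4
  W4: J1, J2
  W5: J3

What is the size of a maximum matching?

4

Unit-capacity flow: source→left, listed edges, right→sink; max matching = max flow.
Augmenting path W1→J1 (+1); matched 1.
Augmenting path W2→J3 (+1); matched 2.
Augmenting path W3→J2 (+1); matched 3.
Augmenting path W4→J1→W1→J4 (+1); matched 4.
No augmenting path remains; maximum matching = 4.
König certificate: {J1, J2, J3, J4} is a vertex cover of size 4 (every listed pair touches it), so no matching can be larger.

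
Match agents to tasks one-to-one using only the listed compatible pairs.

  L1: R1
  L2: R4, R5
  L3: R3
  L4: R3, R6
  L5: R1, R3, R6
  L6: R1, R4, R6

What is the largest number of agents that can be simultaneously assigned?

5

Unit-capacity flow: source→left, listed edges, right→sink; max matching = max flow.
Augmenting path L1→R1 (+1); matched 1.
Augmenting path L2→R4 (+1); matched 2.
Augmenting path L3→R3 (+1); matched 3.
Augmenting path L4→R6 (+1); matched 4.
Augmenting path L6→R4→L2→R5 (+1); matched 5.
No augmenting path remains; maximum matching = 5.
König certificate: {L2, L6, R1, R3, R6} is a vertex cover of size 5 (every listed pair touches it), so no matching can be larger.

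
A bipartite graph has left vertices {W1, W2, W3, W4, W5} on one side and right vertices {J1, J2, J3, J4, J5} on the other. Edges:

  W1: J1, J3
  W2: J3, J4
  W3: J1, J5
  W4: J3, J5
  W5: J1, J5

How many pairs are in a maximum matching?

4

Unit-capacity flow: source→left, listed edges, right→sink; max matching = max flow.
Augmenting path W1→J1 (+1); matched 1.
Augmenting path W2→J3 (+1); matched 2.
Augmenting path W3→J5 (+1); matched 3.
Augmenting path W4→J3→W2→J4 (+1); matched 4.
No augmenting path remains; maximum matching = 4.
König certificate: {W2, J1, J3, J5} is a vertex cover of size 4 (every listed pair touches it), so no matching can be larger.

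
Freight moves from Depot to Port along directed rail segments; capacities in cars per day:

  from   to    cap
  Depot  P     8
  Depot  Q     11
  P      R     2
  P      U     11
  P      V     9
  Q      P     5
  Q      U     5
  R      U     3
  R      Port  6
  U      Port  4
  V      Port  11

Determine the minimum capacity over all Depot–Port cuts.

Augment Depot→P→R→Port: bottleneck 2, flow now 2.
Augment Depot→P→U→Port: bottleneck 4, flow now 6.
Augment Depot→P→V→Port: bottleneck 2, flow now 8.
Augment Depot→Q→P→V→Port: bottleneck 5, flow now 13.
Augment Depot→Q→U→P→V→Port: bottleneck 2, flow now 15. (uses reverse residual edge)
No augmenting path remains; maximum flow = 15.
By max-flow min-cut, the minimum cut capacity equals the max flow.
In the residual graph, reachable from Depot: {Depot, P, Q, U}.
Min-cut edges: P→R (2), P→V (9), U→Port (4); capacity 2 + 9 + 4 = 15.

15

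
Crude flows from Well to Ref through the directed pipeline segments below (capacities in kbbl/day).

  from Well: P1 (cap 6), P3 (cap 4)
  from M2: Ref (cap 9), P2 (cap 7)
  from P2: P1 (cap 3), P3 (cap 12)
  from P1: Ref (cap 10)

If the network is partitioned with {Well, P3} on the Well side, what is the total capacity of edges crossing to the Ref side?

6

Edges leaving {Well, P3}: Well→P1 (6).
Cut capacity = 6 = 6.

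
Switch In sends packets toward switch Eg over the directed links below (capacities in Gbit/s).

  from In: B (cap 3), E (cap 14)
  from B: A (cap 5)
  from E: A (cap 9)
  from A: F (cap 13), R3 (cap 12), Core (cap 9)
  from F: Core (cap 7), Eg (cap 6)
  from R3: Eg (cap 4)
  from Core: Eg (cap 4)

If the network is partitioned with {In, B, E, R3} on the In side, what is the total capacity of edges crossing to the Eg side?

18

Edges leaving {In, B, E, R3}: B→A (5), E→A (9), R3→Eg (4).
Cut capacity = 5 + 9 + 4 = 18.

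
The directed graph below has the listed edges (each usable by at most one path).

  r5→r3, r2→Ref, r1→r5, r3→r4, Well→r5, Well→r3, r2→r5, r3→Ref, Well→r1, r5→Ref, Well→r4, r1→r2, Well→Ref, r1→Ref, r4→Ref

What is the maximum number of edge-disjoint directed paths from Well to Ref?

5

Assign every edge capacity 1; by Menger, the answer equals the max flow.
Path Well→Ref (+1); total 1.
Path Well→r1→Ref (+1); total 2.
Path Well→r3→Ref (+1); total 3.
Path Well→r4→Ref (+1); total 4.
Path Well→r5→Ref (+1); total 5.
No residual Well→Ref path; max flow = 5.
Certifying cut of size 5: {Well→Ref, Well→r1, Well→r3, Well→r4, Well→r5}.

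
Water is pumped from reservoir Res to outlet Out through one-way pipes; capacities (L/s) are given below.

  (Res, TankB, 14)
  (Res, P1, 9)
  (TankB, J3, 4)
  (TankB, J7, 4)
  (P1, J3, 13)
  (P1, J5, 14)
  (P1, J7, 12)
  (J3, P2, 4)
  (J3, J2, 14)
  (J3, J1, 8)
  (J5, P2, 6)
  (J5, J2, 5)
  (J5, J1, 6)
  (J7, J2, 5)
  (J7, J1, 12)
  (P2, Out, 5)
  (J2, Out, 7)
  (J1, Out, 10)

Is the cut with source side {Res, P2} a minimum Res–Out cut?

Given cut capacity: 14 + 9 + 5 = 28.
Augment Res→TankB→J3→P2→Out: bottleneck 4, flow now 4.
Augment Res→TankB→J7→J2→Out: bottleneck 4, flow now 8.
Augment Res→P1→J3→J2→Out: bottleneck 3, flow now 11.
Augment Res→P1→J3→J1→Out: bottleneck 6, flow now 17.
No augmenting path remains; maximum flow = 17.
In the residual graph, reachable from Res: {Res, TankB}.
Min-cut edges: Res→P1 (9), TankB→J3 (4), TankB→J7 (4); capacity 9 + 4 + 4 = 17.
Cut capacity 28 exceeds the max flow 17, so it is not minimum.

No — its capacity is 28, but the minimum cut has capacity 17.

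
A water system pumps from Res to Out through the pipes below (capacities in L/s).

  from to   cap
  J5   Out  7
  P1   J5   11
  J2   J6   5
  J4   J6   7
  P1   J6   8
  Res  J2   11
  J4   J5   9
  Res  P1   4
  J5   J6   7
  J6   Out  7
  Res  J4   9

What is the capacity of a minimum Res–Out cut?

Augment Res→J4→J6→Out: bottleneck 7, flow now 7.
Augment Res→J4→J5→Out: bottleneck 2, flow now 9.
Augment Res→P1→J5→Out: bottleneck 4, flow now 13.
Augment Res→J2→J6→J4→J5→Out: bottleneck 1, flow now 14. (uses reverse residual edge)
No augmenting path remains; maximum flow = 14.
By max-flow min-cut, the minimum cut capacity equals the max flow.
In the residual graph, reachable from Res: {Res, J4, J2, P1, J6, J5}.
Min-cut edges: J6→Out (7), J5→Out (7); capacity 7 + 7 = 14.

14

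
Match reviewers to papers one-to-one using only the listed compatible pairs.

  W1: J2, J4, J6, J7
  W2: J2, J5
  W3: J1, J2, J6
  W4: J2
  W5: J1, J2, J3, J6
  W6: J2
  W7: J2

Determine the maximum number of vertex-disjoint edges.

Unit-capacity flow: source→left, listed edges, right→sink; max matching = max flow.
Augmenting path W1→J2 (+1); matched 1.
Augmenting path W2→J5 (+1); matched 2.
Augmenting path W3→J1 (+1); matched 3.
Augmenting path W5→J3 (+1); matched 4.
Augmenting path W4→J2→W1→J4 (+1); matched 5.
No augmenting path remains; maximum matching = 5.
König certificate: {W1, W2, W3, W5, J2} is a vertex cover of size 5 (every listed pair touches it), so no matching can be larger.

5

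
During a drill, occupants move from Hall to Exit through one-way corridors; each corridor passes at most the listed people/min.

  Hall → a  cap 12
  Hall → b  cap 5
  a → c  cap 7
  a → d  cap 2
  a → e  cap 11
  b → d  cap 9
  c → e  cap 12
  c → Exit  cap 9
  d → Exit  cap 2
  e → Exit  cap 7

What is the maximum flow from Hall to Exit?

Augment Hall→a→c→Exit: bottleneck 7, flow now 7.
Augment Hall→a→d→Exit: bottleneck 2, flow now 9.
Augment Hall→a→e→Exit: bottleneck 3, flow now 12.
Augment Hall→b→d→a→e→Exit: bottleneck 2, flow now 14. (uses reverse residual edge)
No augmenting path remains; maximum flow = 14.
In the residual graph, reachable from Hall: {Hall, b, d}.
Min-cut edges: Hall→a (12), d→Exit (2); capacity 12 + 2 = 14.
This cut is saturated, so no flow can exceed 14.

14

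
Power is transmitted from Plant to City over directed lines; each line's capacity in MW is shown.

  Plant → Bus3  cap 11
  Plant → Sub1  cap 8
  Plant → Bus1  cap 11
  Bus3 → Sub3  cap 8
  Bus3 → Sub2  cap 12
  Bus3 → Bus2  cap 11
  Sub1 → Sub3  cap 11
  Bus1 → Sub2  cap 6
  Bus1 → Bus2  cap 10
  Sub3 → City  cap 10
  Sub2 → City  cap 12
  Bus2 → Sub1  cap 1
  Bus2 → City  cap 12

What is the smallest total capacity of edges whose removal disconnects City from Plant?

30

Augment Plant→Bus3→Sub3→City: bottleneck 8, flow now 8.
Augment Plant→Bus3→Sub2→City: bottleneck 3, flow now 11.
Augment Plant→Sub1→Sub3→City: bottleneck 2, flow now 13.
Augment Plant→Bus1→Sub2→City: bottleneck 6, flow now 19.
Augment Plant→Bus1→Bus2→City: bottleneck 5, flow now 24.
Augment Plant→Sub1→Sub3→Bus3→Sub2→City: bottleneck 3, flow now 27. (uses reverse residual edge)
Augment Plant→Sub1→Sub3→Bus3→Bus2→City: bottleneck 3, flow now 30. (uses reverse residual edge)
No augmenting path remains; maximum flow = 30.
By max-flow min-cut, the minimum cut capacity equals the max flow.
In the residual graph, reachable from Plant: {Plant}.
Min-cut edges: Plant→Bus3 (11), Plant→Sub1 (8), Plant→Bus1 (11); capacity 11 + 8 + 11 = 30.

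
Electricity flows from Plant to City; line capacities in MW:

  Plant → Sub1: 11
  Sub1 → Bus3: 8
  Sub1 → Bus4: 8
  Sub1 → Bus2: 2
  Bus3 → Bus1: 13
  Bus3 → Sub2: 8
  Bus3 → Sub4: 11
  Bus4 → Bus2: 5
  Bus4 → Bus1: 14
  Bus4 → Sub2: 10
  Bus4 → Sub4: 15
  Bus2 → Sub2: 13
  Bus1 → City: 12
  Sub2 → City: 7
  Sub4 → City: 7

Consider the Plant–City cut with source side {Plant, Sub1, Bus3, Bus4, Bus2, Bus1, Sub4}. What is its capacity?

50

Edges leaving {Plant, Sub1, Bus3, Bus4, Bus2, Bus1, Sub4}: Bus3→Sub2 (8), Bus4→Sub2 (10), Bus2→Sub2 (13), Bus1→City (12), Sub4→City (7).
Cut capacity = 8 + 10 + 13 + 12 + 7 = 50.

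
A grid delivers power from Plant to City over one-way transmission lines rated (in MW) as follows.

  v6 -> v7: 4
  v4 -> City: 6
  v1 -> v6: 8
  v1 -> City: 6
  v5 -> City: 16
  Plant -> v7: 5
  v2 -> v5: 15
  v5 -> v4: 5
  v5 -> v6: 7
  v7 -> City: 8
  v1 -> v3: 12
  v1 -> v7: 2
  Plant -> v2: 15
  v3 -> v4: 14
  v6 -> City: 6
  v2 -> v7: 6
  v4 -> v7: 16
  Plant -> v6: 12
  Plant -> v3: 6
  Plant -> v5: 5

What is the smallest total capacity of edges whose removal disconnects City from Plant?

Augment Plant→v5→City: bottleneck 5, flow now 5.
Augment Plant→v6→City: bottleneck 6, flow now 11.
Augment Plant→v7→City: bottleneck 5, flow now 16.
Augment Plant→v2→v5→City: bottleneck 11, flow now 27.
Augment Plant→v2→v7→City: bottleneck 3, flow now 30.
Augment Plant→v3→v4→City: bottleneck 6, flow now 36.
No augmenting path remains; maximum flow = 36.
By max-flow min-cut, the minimum cut capacity equals the max flow.
In the residual graph, reachable from Plant: {Plant, v2, v3, v4, v5, v6, v7}.
Min-cut edges: v4→City (6), v5→City (16), v6→City (6), v7→City (8); capacity 6 + 16 + 6 + 8 = 36.

36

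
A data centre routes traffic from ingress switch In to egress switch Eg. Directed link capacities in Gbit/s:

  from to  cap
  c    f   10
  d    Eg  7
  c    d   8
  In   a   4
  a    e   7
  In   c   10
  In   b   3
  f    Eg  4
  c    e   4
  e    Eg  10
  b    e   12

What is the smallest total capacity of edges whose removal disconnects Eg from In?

Augment In→a→e→Eg: bottleneck 4, flow now 4.
Augment In→b→e→Eg: bottleneck 3, flow now 7.
Augment In→c→d→Eg: bottleneck 7, flow now 14.
Augment In→c→e→Eg: bottleneck 3, flow now 17.
No augmenting path remains; maximum flow = 17.
By max-flow min-cut, the minimum cut capacity equals the max flow.
In the residual graph, reachable from In: {In}.
Min-cut edges: In→a (4), In→b (3), In→c (10); capacity 4 + 3 + 10 = 17.

17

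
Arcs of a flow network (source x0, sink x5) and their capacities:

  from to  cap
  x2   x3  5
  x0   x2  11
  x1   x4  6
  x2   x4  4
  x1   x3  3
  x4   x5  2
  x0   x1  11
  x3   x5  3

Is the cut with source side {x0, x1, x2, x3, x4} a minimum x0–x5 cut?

Given cut capacity: 3 + 2 = 5.
Augment x0→x1→x3→x5: bottleneck 3, flow now 3.
Augment x0→x1→x4→x5: bottleneck 2, flow now 5.
No augmenting path remains; maximum flow = 5.
Cut capacity 5 equals the max flow, so it is a minimum cut.

Yes — it is a minimum cut (capacity 5).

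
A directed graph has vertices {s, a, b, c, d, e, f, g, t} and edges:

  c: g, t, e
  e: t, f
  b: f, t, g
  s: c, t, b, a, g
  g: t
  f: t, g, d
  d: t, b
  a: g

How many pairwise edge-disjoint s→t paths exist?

4

Assign every edge capacity 1; by Menger, the answer equals the max flow.
Path s→t (+1); total 1.
Path s→b→t (+1); total 2.
Path s→c→t (+1); total 3.
Path s→g→t (+1); total 4.
No residual s→t path; max flow = 4.
Certifying cut of size 4: {g→t, s→b, s→c, s→t}.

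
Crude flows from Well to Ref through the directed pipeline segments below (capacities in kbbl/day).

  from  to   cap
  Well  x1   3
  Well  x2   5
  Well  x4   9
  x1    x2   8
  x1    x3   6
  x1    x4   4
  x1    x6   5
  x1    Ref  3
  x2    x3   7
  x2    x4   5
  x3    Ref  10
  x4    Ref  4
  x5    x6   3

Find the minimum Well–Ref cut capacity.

12

Augment Well→x1→Ref: bottleneck 3, flow now 3.
Augment Well→x4→Ref: bottleneck 4, flow now 7.
Augment Well→x2→x3→Ref: bottleneck 5, flow now 12.
No augmenting path remains; maximum flow = 12.
By max-flow min-cut, the minimum cut capacity equals the max flow.
In the residual graph, reachable from Well: {Well, x4}.
Min-cut edges: Well→x1 (3), Well→x2 (5), x4→Ref (4); capacity 3 + 5 + 4 = 12.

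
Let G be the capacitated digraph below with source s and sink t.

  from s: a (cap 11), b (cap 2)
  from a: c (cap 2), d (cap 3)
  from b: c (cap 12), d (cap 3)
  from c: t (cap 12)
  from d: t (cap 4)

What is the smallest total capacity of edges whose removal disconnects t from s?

7

Augment s→a→c→t: bottleneck 2, flow now 2.
Augment s→a→d→t: bottleneck 3, flow now 5.
Augment s→b→c→t: bottleneck 2, flow now 7.
No augmenting path remains; maximum flow = 7.
By max-flow min-cut, the minimum cut capacity equals the max flow.
In the residual graph, reachable from s: {s, a}.
Min-cut edges: s→b (2), a→c (2), a→d (3); capacity 2 + 2 + 3 = 7.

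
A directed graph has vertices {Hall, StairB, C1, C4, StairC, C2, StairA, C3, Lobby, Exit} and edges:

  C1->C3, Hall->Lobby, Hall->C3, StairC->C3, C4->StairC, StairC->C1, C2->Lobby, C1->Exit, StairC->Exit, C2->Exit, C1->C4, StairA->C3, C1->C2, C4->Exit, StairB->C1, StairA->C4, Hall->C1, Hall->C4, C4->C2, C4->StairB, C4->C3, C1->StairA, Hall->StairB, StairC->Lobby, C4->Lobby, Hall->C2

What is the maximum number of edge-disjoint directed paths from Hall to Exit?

Assign every edge capacity 1; by Menger, the answer equals the max flow.
Path Hall→C1→Exit (+1); total 1.
Path Hall→C4→Exit (+1); total 2.
Path Hall→C2→Exit (+1); total 3.
Path Hall→StairB→C1→C4→StairC→Exit (+1); total 4.
No residual Hall→Exit path; max flow = 4.
Certifying cut of size 4: {Hall→C1, Hall→C2, Hall→C4, Hall→StairB}.

4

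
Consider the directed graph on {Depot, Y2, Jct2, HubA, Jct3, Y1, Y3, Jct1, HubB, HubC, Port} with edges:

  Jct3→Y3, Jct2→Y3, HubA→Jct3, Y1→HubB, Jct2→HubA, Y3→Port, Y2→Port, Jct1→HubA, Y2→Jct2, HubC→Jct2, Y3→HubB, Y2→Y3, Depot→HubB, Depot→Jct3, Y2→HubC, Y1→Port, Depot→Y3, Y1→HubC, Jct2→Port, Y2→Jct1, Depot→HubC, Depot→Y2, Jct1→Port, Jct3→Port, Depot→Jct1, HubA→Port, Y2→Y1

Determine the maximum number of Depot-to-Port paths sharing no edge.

5

Assign every edge capacity 1; by Menger, the answer equals the max flow.
Path Depot→Y2→Port (+1); total 1.
Path Depot→Jct3→Port (+1); total 2.
Path Depot→Y3→Port (+1); total 3.
Path Depot→Jct1→Port (+1); total 4.
Path Depot→HubC→Jct2→Port (+1); total 5.
No residual Depot→Port path; max flow = 5.
Certifying cut of size 5: {Depot→HubC, Depot→Jct1, Depot→Jct3, Depot→Y2, Depot→Y3}.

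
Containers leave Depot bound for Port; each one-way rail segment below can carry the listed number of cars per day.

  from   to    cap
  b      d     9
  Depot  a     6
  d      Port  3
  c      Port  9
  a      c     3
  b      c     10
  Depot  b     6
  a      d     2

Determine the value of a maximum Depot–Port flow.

Augment Depot→a→c→Port: bottleneck 3, flow now 3.
Augment Depot→a→d→Port: bottleneck 2, flow now 5.
Augment Depot→b→c→Port: bottleneck 6, flow now 11.
No augmenting path remains; maximum flow = 11.
In the residual graph, reachable from Depot: {Depot, a}.
Min-cut edges: Depot→b (6), a→c (3), a→d (2); capacity 6 + 3 + 2 = 11.
This cut is saturated, so no flow can exceed 11.

11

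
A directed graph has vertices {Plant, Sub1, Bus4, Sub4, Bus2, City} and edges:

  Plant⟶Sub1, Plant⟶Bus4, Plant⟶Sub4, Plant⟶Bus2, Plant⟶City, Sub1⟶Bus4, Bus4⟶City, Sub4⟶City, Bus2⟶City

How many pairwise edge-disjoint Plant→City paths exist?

Assign every edge capacity 1; by Menger, the answer equals the max flow.
Path Plant→City (+1); total 1.
Path Plant→Bus4→City (+1); total 2.
Path Plant→Sub4→City (+1); total 3.
Path Plant→Bus2→City (+1); total 4.
No residual Plant→City path; max flow = 4.
Certifying cut of size 4: {Bus4→City, Plant→Bus2, Plant→City, Plant→Sub4}.

4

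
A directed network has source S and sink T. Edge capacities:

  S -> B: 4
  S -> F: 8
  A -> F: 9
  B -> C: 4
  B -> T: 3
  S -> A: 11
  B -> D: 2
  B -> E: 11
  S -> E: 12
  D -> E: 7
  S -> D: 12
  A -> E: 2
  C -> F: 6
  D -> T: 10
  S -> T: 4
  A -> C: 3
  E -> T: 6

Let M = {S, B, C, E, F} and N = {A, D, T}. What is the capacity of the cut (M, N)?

Edges leaving {S, B, C, E, F}: S→A (11), S→D (12), S→T (4), B→D (2), B→T (3), E→T (6).
Cut capacity = 11 + 12 + 4 + 2 + 3 + 6 = 38.

38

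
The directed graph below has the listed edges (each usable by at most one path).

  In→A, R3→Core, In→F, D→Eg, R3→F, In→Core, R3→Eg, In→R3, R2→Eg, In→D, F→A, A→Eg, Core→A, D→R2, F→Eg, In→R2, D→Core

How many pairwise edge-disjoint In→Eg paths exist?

5

Assign every edge capacity 1; by Menger, the answer equals the max flow.
Path In→R3→Eg (+1); total 1.
Path In→D→Eg (+1); total 2.
Path In→F→Eg (+1); total 3.
Path In→A→Eg (+1); total 4.
Path In→R2→Eg (+1); total 5.
No residual In→Eg path; max flow = 5.
Certifying cut of size 5: {A→Eg, In→D, In→F, In→R2, In→R3}.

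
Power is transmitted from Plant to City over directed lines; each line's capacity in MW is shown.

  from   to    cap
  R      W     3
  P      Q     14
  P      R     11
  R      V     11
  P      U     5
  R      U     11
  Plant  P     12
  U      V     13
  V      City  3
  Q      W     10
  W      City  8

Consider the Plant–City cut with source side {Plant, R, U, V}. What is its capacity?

Edges leaving {Plant, R, U, V}: Plant→P (12), R→W (3), V→City (3).
Cut capacity = 12 + 3 + 3 = 18.

18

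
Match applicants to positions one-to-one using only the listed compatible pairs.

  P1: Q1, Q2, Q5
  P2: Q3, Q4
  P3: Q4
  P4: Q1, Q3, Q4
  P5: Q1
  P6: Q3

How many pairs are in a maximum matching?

4

Unit-capacity flow: source→left, listed edges, right→sink; max matching = max flow.
Augmenting path P1→Q1 (+1); matched 1.
Augmenting path P2→Q3 (+1); matched 2.
Augmenting path P3→Q4 (+1); matched 3.
Augmenting path P4→Q1→P1→Q2 (+1); matched 4.
No augmenting path remains; maximum matching = 4.
König certificate: {P1, Q1, Q3, Q4} is a vertex cover of size 4 (every listed pair touches it), so no matching can be larger.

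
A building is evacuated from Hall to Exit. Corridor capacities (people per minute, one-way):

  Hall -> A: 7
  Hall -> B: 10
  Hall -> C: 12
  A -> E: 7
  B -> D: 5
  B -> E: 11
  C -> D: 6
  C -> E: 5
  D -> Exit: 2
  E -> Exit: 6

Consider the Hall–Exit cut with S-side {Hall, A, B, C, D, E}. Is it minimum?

Given cut capacity: 2 + 6 = 8.
Augment Hall→A→E→Exit: bottleneck 6, flow now 6.
Augment Hall→B→D→Exit: bottleneck 2, flow now 8.
No augmenting path remains; maximum flow = 8.
Cut capacity 8 equals the max flow, so it is a minimum cut.

Yes — it is a minimum cut (capacity 8).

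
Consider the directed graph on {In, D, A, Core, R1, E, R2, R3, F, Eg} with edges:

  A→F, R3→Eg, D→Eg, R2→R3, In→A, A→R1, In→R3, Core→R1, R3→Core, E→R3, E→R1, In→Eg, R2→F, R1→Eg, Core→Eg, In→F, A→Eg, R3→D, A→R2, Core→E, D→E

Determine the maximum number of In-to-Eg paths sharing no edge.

3

Assign every edge capacity 1; by Menger, the answer equals the max flow.
Path In→Eg (+1); total 1.
Path In→A→Eg (+1); total 2.
Path In→R3→Eg (+1); total 3.
No residual In→Eg path; max flow = 3.
Certifying cut of size 3: {In→A, In→Eg, In→R3}.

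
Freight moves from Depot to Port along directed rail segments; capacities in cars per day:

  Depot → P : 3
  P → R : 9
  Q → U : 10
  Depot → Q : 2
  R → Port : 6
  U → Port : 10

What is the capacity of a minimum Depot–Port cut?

Augment Depot→P→R→Port: bottleneck 3, flow now 3.
Augment Depot→Q→U→Port: bottleneck 2, flow now 5.
No augmenting path remains; maximum flow = 5.
By max-flow min-cut, the minimum cut capacity equals the max flow.
In the residual graph, reachable from Depot: {Depot}.
Min-cut edges: Depot→P (3), Depot→Q (2); capacity 3 + 2 = 5.

5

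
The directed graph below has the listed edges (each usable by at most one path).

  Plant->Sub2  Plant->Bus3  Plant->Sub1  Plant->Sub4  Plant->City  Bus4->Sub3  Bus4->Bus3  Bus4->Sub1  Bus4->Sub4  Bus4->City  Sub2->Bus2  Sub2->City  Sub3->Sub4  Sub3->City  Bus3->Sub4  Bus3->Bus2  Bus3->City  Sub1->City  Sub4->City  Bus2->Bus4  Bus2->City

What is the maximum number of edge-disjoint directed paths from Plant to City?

Assign every edge capacity 1; by Menger, the answer equals the max flow.
Path Plant→City (+1); total 1.
Path Plant→Sub2→City (+1); total 2.
Path Plant→Bus3→City (+1); total 3.
Path Plant→Sub1→City (+1); total 4.
Path Plant→Sub4→City (+1); total 5.
No residual Plant→City path; max flow = 5.
Certifying cut of size 5: {Plant→Bus3, Plant→City, Plant→Sub1, Plant→Sub2, Plant→Sub4}.

5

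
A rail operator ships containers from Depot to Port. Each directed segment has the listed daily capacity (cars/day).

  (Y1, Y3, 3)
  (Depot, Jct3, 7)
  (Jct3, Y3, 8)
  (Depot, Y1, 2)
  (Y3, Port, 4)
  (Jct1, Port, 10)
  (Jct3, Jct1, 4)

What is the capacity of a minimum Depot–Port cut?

8

Augment Depot→Y1→Y3→Port: bottleneck 2, flow now 2.
Augment Depot→Jct3→Jct1→Port: bottleneck 4, flow now 6.
Augment Depot→Jct3→Y3→Port: bottleneck 2, flow now 8.
No augmenting path remains; maximum flow = 8.
By max-flow min-cut, the minimum cut capacity equals the max flow.
In the residual graph, reachable from Depot: {Depot, Y1, Jct3, Y3}.
Min-cut edges: Jct3→Jct1 (4), Y3→Port (4); capacity 4 + 4 = 8.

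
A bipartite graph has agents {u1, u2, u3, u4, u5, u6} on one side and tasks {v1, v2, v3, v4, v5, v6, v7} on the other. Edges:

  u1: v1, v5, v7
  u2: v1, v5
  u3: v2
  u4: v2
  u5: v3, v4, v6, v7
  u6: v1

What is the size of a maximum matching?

Unit-capacity flow: source→left, listed edges, right→sink; max matching = max flow.
Augmenting path u1→v1 (+1); matched 1.
Augmenting path u2→v5 (+1); matched 2.
Augmenting path u3→v2 (+1); matched 3.
Augmenting path u5→v3 (+1); matched 4.
Augmenting path u6→v1→u1→v7 (+1); matched 5.
No augmenting path remains; maximum matching = 5.
König certificate: {u1, u2, u5, u6, v2} is a vertex cover of size 5 (every listed pair touches it), so no matching can be larger.

5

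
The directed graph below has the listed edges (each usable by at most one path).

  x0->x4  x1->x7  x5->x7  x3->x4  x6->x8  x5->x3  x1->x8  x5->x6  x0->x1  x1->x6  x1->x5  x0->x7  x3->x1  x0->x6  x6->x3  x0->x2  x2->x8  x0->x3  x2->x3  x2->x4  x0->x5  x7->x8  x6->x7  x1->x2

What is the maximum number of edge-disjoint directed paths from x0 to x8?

Assign every edge capacity 1; by Menger, the answer equals the max flow.
Path x0→x1→x8 (+1); total 1.
Path x0→x2→x8 (+1); total 2.
Path x0→x6→x8 (+1); total 3.
Path x0→x7→x8 (+1); total 4.
No residual x0→x8 path; max flow = 4.
Certifying cut of size 4: {x1→x8, x2→x8, x6→x8, x7→x8}.

4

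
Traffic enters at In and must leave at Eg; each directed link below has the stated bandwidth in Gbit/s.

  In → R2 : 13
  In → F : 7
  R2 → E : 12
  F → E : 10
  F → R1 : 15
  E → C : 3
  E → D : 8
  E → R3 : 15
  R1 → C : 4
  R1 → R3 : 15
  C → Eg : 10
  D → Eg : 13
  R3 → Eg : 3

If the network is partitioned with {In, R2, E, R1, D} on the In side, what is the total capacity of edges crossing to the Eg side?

Edges leaving {In, R2, E, R1, D}: In→F (7), E→C (3), E→R3 (15), R1→C (4), R1→R3 (15), D→Eg (13).
Cut capacity = 7 + 3 + 15 + 4 + 15 + 13 = 57.

57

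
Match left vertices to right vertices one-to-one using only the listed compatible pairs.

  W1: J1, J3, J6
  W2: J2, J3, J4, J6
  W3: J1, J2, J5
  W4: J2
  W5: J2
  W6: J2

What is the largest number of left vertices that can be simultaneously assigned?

Unit-capacity flow: source→left, listed edges, right→sink; max matching = max flow.
Augmenting path W1→J1 (+1); matched 1.
Augmenting path W2→J2 (+1); matched 2.
Augmenting path W3→J5 (+1); matched 3.
Augmenting path W4→J2→W2→J3 (+1); matched 4.
No augmenting path remains; maximum matching = 4.
König certificate: {W1, W2, W3, J2} is a vertex cover of size 4 (every listed pair touches it), so no matching can be larger.

4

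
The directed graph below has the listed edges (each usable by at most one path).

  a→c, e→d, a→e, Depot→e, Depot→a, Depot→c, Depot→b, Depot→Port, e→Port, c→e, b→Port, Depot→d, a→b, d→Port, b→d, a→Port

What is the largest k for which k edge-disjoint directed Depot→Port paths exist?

5

Assign every edge capacity 1; by Menger, the answer equals the max flow.
Path Depot→Port (+1); total 1.
Path Depot→a→Port (+1); total 2.
Path Depot→b→Port (+1); total 3.
Path Depot→d→Port (+1); total 4.
Path Depot→e→Port (+1); total 5.
No residual Depot→Port path; max flow = 5.
Certifying cut of size 5: {Depot→Port, Depot→a, Depot→b, d→Port, e→Port}.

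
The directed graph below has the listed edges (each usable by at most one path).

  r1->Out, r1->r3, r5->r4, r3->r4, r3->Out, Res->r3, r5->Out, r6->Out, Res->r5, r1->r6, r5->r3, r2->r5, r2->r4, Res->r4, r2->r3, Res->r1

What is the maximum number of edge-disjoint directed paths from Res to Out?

Assign every edge capacity 1; by Menger, the answer equals the max flow.
Path Res→r1→Out (+1); total 1.
Path Res→r3→Out (+1); total 2.
Path Res→r5→Out (+1); total 3.
No residual Res→Out path; max flow = 3.
Certifying cut of size 3: {Res→r1, Res→r3, Res→r5}.

3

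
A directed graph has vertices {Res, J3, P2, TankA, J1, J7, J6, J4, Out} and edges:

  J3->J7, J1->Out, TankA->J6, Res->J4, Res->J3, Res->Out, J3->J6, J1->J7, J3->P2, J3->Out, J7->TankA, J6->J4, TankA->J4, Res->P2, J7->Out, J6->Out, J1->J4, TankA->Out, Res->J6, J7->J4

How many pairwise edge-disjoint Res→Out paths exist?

Assign every edge capacity 1; by Menger, the answer equals the max flow.
Path Res→Out (+1); total 1.
Path Res→J3→Out (+1); total 2.
Path Res→J6→Out (+1); total 3.
No residual Res→Out path; max flow = 3.
Certifying cut of size 3: {Res→J3, Res→J6, Res→Out}.

3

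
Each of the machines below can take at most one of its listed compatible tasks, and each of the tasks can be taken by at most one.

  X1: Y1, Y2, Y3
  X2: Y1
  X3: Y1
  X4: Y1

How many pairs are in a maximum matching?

2

Unit-capacity flow: source→left, listed edges, right→sink; max matching = max flow.
Augmenting path X1→Y1 (+1); matched 1.
Augmenting path X2→Y1→X1→Y2 (+1); matched 2.
No augmenting path remains; maximum matching = 2.
König certificate: {X1, Y1} is a vertex cover of size 2 (every listed pair touches it), so no matching can be larger.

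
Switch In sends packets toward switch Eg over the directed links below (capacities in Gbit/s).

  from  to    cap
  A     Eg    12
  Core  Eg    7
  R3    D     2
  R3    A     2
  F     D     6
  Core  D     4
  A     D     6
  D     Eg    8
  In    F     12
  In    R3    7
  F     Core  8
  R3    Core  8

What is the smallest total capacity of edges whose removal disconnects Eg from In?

17

Augment In→F→D→Eg: bottleneck 6, flow now 6.
Augment In→F→Core→Eg: bottleneck 6, flow now 12.
Augment In→R3→A→Eg: bottleneck 2, flow now 14.
Augment In→R3→D→Eg: bottleneck 2, flow now 16.
Augment In→R3→Core→Eg: bottleneck 1, flow now 17.
No augmenting path remains; maximum flow = 17.
By max-flow min-cut, the minimum cut capacity equals the max flow.
In the residual graph, reachable from In: {In, F, R3, D, Core}.
Min-cut edges: R3→A (2), D→Eg (8), Core→Eg (7); capacity 2 + 8 + 7 = 17.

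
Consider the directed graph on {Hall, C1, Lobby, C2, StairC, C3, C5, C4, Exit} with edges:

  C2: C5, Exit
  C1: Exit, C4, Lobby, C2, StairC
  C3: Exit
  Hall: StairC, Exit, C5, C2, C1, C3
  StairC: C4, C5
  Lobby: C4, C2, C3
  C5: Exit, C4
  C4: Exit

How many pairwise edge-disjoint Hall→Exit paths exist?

Assign every edge capacity 1; by Menger, the answer equals the max flow.
Path Hall→Exit (+1); total 1.
Path Hall→C1→Exit (+1); total 2.
Path Hall→C2→Exit (+1); total 3.
Path Hall→C3→Exit (+1); total 4.
Path Hall→C5→Exit (+1); total 5.
Path Hall→StairC→C4→Exit (+1); total 6.
No residual Hall→Exit path; max flow = 6.
Certifying cut of size 6: {Hall→C1, Hall→C2, Hall→C3, Hall→C5, Hall→Exit, Hall→StairC}.

6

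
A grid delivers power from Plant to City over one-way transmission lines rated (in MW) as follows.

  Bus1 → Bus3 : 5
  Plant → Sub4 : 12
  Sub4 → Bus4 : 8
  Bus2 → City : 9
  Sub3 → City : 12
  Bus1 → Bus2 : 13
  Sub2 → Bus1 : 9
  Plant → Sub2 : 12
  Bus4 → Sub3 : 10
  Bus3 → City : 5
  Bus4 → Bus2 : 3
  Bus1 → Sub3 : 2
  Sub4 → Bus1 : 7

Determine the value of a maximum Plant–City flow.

Augment Plant→Sub4→Bus4→Bus2→City: bottleneck 3, flow now 3.
Augment Plant→Sub4→Bus4→Sub3→City: bottleneck 5, flow now 8.
Augment Plant→Sub4→Bus1→Bus2→City: bottleneck 4, flow now 12.
Augment Plant→Sub2→Bus1→Bus2→City: bottleneck 2, flow now 14.
Augment Plant→Sub2→Bus1→Sub3→City: bottleneck 2, flow now 16.
Augment Plant→Sub2→Bus1→Bus3→City: bottleneck 5, flow now 21.
No augmenting path remains; maximum flow = 21.
In the residual graph, reachable from Plant: {Plant, Sub2}.
Min-cut edges: Plant→Sub4 (12), Sub2→Bus1 (9); capacity 12 + 9 = 21.
This cut is saturated, so no flow can exceed 21.

21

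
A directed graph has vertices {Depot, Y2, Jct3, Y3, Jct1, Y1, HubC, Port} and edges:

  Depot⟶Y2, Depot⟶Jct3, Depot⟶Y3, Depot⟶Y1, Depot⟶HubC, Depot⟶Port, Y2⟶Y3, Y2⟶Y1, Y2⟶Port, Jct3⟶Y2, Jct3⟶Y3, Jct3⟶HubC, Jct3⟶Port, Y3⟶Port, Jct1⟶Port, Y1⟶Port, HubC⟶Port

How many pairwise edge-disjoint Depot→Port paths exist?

Assign every edge capacity 1; by Menger, the answer equals the max flow.
Path Depot→Port (+1); total 1.
Path Depot→Y2→Port (+1); total 2.
Path Depot→Jct3→Port (+1); total 3.
Path Depot→Y3→Port (+1); total 4.
Path Depot→Y1→Port (+1); total 5.
Path Depot→HubC→Port (+1); total 6.
No residual Depot→Port path; max flow = 6.
Certifying cut of size 6: {Depot→HubC, Depot→Jct3, Depot→Port, Depot→Y1, Depot→Y2, Depot→Y3}.

6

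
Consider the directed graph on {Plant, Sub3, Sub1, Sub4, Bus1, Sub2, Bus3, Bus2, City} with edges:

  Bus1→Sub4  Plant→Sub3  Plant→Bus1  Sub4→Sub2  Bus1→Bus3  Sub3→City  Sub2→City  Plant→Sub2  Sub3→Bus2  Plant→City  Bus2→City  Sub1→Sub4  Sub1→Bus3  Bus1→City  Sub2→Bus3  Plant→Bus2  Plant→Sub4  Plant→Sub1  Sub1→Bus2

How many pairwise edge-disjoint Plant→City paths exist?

Assign every edge capacity 1; by Menger, the answer equals the max flow.
Path Plant→City (+1); total 1.
Path Plant→Sub3→City (+1); total 2.
Path Plant→Bus1→City (+1); total 3.
Path Plant→Sub2→City (+1); total 4.
Path Plant→Bus2→City (+1); total 5.
No residual Plant→City path; max flow = 5.
Certifying cut of size 5: {Bus2→City, Plant→Bus1, Plant→City, Plant→Sub3, Sub2→City}.

5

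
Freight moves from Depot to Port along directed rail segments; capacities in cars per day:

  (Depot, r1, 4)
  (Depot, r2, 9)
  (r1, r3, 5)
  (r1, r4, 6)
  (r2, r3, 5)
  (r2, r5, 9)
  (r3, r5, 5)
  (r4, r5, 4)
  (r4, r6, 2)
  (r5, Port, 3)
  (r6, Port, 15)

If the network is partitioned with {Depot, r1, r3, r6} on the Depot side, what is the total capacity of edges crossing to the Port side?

35

Edges leaving {Depot, r1, r3, r6}: Depot→r2 (9), r1→r4 (6), r3→r5 (5), r6→Port (15).
Cut capacity = 9 + 6 + 5 + 15 = 35.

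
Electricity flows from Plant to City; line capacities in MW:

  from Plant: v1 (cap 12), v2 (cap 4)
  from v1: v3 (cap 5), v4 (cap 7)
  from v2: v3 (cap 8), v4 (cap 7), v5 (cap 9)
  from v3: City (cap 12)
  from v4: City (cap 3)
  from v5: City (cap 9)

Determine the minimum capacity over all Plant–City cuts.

Augment Plant→v1→v3→City: bottleneck 5, flow now 5.
Augment Plant→v1→v4→City: bottleneck 3, flow now 8.
Augment Plant→v2→v3→City: bottleneck 4, flow now 12.
No augmenting path remains; maximum flow = 12.
By max-flow min-cut, the minimum cut capacity equals the max flow.
In the residual graph, reachable from Plant: {Plant, v1, v4}.
Min-cut edges: Plant→v2 (4), v1→v3 (5), v4→City (3); capacity 4 + 5 + 3 = 12.

12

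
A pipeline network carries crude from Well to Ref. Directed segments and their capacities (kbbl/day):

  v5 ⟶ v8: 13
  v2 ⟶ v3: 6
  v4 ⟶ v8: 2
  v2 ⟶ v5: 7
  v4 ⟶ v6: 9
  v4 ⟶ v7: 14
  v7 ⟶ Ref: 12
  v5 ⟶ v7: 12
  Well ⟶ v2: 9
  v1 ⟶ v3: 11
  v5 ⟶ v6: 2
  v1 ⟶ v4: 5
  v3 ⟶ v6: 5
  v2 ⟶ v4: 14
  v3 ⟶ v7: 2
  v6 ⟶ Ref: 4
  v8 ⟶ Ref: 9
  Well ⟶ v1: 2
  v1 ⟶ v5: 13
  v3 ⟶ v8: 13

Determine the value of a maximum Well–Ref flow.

11

Augment Well→v1→v3→v6→Ref: bottleneck 2, flow now 2.
Augment Well→v2→v3→v6→Ref: bottleneck 2, flow now 4.
Augment Well→v2→v3→v7→Ref: bottleneck 2, flow now 6.
Augment Well→v2→v3→v8→Ref: bottleneck 2, flow now 8.
Augment Well→v2→v4→v7→Ref: bottleneck 3, flow now 11.
No augmenting path remains; maximum flow = 11.
In the residual graph, reachable from Well: {Well}.
Min-cut edges: Well→v1 (2), Well→v2 (9); capacity 2 + 9 = 11.
This cut is saturated, so no flow can exceed 11.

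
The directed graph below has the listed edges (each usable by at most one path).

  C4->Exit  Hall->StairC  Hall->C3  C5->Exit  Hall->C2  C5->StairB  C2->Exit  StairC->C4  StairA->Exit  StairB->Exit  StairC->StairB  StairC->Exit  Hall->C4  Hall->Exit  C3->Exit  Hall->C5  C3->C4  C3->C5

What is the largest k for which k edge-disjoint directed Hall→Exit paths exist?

6

Assign every edge capacity 1; by Menger, the answer equals the max flow.
Path Hall→Exit (+1); total 1.
Path Hall→StairC→Exit (+1); total 2.
Path Hall→C3→Exit (+1); total 3.
Path Hall→C2→Exit (+1); total 4.
Path Hall→C4→Exit (+1); total 5.
Path Hall→C5→Exit (+1); total 6.
No residual Hall→Exit path; max flow = 6.
Certifying cut of size 6: {Hall→C2, Hall→C3, Hall→C4, Hall→C5, Hall→Exit, Hall→StairC}.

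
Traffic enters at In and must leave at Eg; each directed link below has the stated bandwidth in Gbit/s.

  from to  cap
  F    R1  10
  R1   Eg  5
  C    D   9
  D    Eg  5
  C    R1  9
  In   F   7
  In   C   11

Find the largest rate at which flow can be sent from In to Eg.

10

Augment In→C→R1→Eg: bottleneck 5, flow now 5.
Augment In→C→D→Eg: bottleneck 5, flow now 10.
No augmenting path remains; maximum flow = 10.
In the residual graph, reachable from In: {In, C, F, R1, D}.
Min-cut edges: R1→Eg (5), D→Eg (5); capacity 5 + 5 = 10.
This cut is saturated, so no flow can exceed 10.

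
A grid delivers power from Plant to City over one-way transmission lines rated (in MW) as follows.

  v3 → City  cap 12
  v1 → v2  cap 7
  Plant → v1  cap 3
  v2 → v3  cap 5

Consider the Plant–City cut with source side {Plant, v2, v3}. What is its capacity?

15

Edges leaving {Plant, v2, v3}: Plant→v1 (3), v3→City (12).
Cut capacity = 3 + 12 = 15.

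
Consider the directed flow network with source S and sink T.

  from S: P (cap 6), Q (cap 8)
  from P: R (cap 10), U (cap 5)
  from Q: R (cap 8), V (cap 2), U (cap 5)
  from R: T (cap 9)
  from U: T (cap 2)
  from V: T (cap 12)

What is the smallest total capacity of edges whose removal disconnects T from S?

Augment S→P→R→T: bottleneck 6, flow now 6.
Augment S→Q→R→T: bottleneck 3, flow now 9.
Augment S→Q→U→T: bottleneck 2, flow now 11.
Augment S→Q→V→T: bottleneck 2, flow now 13.
No augmenting path remains; maximum flow = 13.
By max-flow min-cut, the minimum cut capacity equals the max flow.
In the residual graph, reachable from S: {S, P, Q, R, U}.
Min-cut edges: Q→V (2), R→T (9), U→T (2); capacity 2 + 9 + 2 = 13.

13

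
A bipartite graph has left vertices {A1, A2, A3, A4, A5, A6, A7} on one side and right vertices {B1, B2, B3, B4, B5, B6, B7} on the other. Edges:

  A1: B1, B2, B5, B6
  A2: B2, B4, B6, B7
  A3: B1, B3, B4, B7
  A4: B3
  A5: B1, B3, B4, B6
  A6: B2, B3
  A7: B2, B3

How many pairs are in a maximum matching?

Unit-capacity flow: source→left, listed edges, right→sink; max matching = max flow.
Augmenting path A1→B1 (+1); matched 1.
Augmenting path A2→B2 (+1); matched 2.
Augmenting path A3→B3 (+1); matched 3.
Augmenting path A5→B4 (+1); matched 4.
Augmenting path A4→B3→A3→B7 (+1); matched 5.
Augmenting path A6→B2→A2→B6 (+1); matched 6.
No augmenting path remains; maximum matching = 6.
König certificate: {A1, A2, A3, A5, B2, B3} is a vertex cover of size 6 (every listed pair touches it), so no matching can be larger.

6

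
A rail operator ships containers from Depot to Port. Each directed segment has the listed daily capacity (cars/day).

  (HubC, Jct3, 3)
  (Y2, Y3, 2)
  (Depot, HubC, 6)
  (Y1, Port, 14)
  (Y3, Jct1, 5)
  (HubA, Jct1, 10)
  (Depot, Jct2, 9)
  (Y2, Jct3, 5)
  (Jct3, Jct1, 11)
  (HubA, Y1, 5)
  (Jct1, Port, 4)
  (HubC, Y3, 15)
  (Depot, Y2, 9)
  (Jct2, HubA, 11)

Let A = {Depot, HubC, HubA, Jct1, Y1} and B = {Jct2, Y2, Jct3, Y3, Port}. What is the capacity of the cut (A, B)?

Edges leaving {Depot, HubC, HubA, Jct1, Y1}: Depot→Jct2 (9), Depot→Y2 (9), HubC→Jct3 (3), HubC→Y3 (15), Jct1→Port (4), Y1→Port (14).
Cut capacity = 9 + 9 + 3 + 15 + 4 + 14 = 54.

54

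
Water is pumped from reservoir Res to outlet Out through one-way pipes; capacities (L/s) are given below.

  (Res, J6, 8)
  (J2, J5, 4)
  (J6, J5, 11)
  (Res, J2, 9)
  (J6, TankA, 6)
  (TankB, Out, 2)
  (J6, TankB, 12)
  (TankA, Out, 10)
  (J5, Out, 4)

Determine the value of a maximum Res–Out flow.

12

Augment Res→J6→J5→Out: bottleneck 4, flow now 4.
Augment Res→J6→TankA→Out: bottleneck 4, flow now 8.
Augment Res→J2→J5→J6→TankA→Out: bottleneck 2, flow now 10. (uses reverse residual edge)
Augment Res→J2→J5→J6→TankB→Out: bottleneck 2, flow now 12. (uses reverse residual edge)
No augmenting path remains; maximum flow = 12.
In the residual graph, reachable from Res: {Res, J2}.
Min-cut edges: Res→J6 (8), J2→J5 (4); capacity 8 + 4 = 12.
This cut is saturated, so no flow can exceed 12.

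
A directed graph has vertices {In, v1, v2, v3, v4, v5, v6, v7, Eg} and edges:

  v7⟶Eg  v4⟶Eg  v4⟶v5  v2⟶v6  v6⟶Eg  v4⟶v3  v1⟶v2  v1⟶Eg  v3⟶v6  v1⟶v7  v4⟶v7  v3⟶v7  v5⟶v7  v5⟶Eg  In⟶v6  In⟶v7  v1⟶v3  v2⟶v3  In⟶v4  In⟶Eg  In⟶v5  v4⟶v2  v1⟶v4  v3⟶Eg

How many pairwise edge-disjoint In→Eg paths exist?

Assign every edge capacity 1; by Menger, the answer equals the max flow.
Path In→Eg (+1); total 1.
Path In→v4→Eg (+1); total 2.
Path In→v5→Eg (+1); total 3.
Path In→v6→Eg (+1); total 4.
Path In→v7→Eg (+1); total 5.
No residual In→Eg path; max flow = 5.
Certifying cut of size 5: {In→Eg, In→v4, In→v5, In→v6, In→v7}.

5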